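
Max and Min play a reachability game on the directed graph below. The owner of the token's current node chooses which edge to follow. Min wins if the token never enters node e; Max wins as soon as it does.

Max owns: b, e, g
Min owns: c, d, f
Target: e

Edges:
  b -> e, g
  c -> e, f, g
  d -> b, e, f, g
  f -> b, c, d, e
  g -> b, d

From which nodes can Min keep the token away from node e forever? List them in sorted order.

A0 = {e}
A1: add {b} — b (Max) has b→e.
A2: add {g} — g (Max) has g→b.
A3 = A2; e.g. c (Min) can still go to f. Fixed point.
Max's attractor = {b, e, g}; Min avoids the target exactly from the complement.

c, d, f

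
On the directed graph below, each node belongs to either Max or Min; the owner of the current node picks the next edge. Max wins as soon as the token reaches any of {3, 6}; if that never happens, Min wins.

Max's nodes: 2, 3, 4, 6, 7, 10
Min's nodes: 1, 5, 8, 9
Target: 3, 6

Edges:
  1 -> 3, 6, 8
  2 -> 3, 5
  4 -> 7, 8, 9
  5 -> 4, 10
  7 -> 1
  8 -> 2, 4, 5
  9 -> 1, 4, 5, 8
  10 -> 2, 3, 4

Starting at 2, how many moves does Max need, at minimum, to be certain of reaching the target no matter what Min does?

1

A0 = {3, 6}
A1: add {2, 10} — 2 (Max) has 2→3; 10 (Max) has 10→3.
A2 = A1; e.g. 1 (Min) can still go to 8. Fixed point.
2 enters the attractor at level 1, so Max can force the target in 1 move from there.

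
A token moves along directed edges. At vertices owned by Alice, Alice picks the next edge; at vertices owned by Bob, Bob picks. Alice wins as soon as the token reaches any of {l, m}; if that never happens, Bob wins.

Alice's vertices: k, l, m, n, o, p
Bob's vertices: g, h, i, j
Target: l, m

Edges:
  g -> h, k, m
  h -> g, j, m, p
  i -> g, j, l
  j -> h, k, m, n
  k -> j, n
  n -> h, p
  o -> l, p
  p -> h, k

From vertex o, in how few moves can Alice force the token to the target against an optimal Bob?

A0 = {l, m}
A1: add {o} — o (Alice) has o→l.
A2 = A1; e.g. g (Bob) can still go to h. Fixed point.
o enters the attractor at level 1, so Alice can force the target in 1 move from there.

1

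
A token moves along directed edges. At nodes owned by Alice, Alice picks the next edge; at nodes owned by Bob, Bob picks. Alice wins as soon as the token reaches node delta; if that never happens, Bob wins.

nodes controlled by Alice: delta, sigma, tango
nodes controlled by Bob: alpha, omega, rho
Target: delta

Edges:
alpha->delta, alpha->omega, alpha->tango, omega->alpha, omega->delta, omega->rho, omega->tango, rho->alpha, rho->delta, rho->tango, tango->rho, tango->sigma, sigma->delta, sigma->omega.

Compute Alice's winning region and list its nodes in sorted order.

A0 = {delta}
A1: add {sigma} — sigma (Alice) has sigma→delta.
A2: add {tango} — tango (Alice) has tango→sigma.
A3 = A2; e.g. alpha (Bob) can still go to omega. Fixed point.
Alice's winning region = {delta, sigma, tango}.

delta, sigma, tango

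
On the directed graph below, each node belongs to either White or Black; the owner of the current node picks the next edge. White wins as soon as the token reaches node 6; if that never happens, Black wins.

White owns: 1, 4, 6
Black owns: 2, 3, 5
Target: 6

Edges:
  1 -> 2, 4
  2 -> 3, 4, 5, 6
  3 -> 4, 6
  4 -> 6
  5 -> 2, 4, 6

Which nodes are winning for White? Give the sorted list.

A0 = {6}
A1: add {4} — 4 (White) has 4→6.
A2: add {1, 3} — 1 (White) has 1→4; 3 (Black): all of {4, 6} already in.
A3 = A2; e.g. 2 (Black) can still go to 5. Fixed point.
White's winning region = {1, 3, 4, 6}.

1, 3, 4, 6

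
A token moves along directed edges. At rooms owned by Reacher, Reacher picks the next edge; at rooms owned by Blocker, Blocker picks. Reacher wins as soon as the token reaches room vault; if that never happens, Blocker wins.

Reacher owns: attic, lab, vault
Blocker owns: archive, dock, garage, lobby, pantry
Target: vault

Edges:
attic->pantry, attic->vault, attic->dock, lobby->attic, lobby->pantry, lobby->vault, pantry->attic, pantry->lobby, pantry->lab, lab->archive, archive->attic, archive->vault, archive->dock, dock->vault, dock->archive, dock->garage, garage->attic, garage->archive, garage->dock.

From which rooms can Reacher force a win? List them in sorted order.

attic, vault

A0 = {vault}
A1: add {attic} — attic (Reacher) has attic→vault.
A2 = A1; e.g. lobby (Blocker) can still go to pantry. Fixed point.
Reacher's winning region = {attic, vault}.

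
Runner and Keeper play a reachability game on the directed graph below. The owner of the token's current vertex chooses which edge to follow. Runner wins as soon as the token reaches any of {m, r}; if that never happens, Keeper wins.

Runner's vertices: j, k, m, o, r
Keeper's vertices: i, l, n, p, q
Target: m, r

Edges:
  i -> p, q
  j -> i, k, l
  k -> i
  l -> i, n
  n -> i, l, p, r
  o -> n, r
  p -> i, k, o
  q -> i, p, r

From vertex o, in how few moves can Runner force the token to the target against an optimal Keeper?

A0 = {m, r}
A1: add {o} — o (Runner) has o→r.
A2 = A1; e.g. i (Keeper) can still go to p. Fixed point.
o enters the attractor at level 1, so Runner can force the target in 1 move from there.

1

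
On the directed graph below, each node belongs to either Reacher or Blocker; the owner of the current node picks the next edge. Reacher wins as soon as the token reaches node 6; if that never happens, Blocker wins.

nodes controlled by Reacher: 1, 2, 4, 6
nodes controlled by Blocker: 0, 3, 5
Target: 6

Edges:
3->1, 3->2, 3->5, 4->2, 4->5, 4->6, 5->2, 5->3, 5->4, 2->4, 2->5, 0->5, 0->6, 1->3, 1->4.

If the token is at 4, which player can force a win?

Reacher

A0 = {6}
A1: add {4} — 4 (Reacher) has 4→6.
4 ∈ A1, so Reacher can force the target.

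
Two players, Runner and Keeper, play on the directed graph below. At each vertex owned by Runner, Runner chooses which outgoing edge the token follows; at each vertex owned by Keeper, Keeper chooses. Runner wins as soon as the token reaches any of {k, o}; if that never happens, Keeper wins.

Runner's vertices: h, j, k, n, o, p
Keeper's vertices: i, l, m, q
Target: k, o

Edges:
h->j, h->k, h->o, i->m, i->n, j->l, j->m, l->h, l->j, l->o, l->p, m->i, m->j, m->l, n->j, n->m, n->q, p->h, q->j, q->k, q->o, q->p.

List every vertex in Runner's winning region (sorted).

h, k, o, p

A0 = {k, o}
A1: add {h} — h (Runner) has h→k.
A2: add {p} — p (Runner) has p→h.
A3 = A2; e.g. i (Keeper) can still go to m. Fixed point.
Runner's winning region = {h, k, o, p}.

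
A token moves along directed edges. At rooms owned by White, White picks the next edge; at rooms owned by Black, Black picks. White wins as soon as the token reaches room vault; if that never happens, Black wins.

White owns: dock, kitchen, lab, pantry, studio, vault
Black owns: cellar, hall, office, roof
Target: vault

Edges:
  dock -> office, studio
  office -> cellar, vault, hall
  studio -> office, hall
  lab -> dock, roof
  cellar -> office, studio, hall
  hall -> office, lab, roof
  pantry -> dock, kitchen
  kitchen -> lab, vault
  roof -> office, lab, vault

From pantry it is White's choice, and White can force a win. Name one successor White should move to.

kitchen

A0 = {vault}
A1: add {kitchen} — kitchen (White) has kitchen→vault.
A2: add {pantry} — pantry (White) has pantry→kitchen.
A3 = A2; e.g. dock (White) has no edge into A2. Fixed point.
From pantry, successor kitchen is in the attractor (rank 1); the other successor dock is not.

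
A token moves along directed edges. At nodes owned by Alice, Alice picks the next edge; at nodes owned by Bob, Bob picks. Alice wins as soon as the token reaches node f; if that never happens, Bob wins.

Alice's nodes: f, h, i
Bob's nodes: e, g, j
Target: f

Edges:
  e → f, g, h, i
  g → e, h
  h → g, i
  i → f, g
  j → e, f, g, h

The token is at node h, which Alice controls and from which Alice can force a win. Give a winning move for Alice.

i

A0 = {f}
A1: add {i} — i (Alice) has i→f.
A2: add {h} — h (Alice) has h→i.
A3 = A2; e.g. e (Bob) can still go to g. Fixed point.
From h, successor i is in the attractor (rank 1); the other successor g is not.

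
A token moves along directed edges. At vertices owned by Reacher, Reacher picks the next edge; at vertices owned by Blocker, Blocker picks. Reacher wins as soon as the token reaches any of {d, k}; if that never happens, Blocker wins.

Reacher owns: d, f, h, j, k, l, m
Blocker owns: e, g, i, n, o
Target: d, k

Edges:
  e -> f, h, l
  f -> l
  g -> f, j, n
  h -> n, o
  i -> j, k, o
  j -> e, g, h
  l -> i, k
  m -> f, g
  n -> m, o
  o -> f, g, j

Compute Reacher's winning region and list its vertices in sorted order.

A0 = {d, k}
A1: add {l} — l (Reacher) has l→k.
A2: add {f} — f (Reacher) has f→l.
A3: add {m} — m (Reacher) has m→f.
A4 = A3; e.g. e (Blocker) can still go to h. Fixed point.
Reacher's winning region = {d, f, k, l, m}.

d, f, k, l, m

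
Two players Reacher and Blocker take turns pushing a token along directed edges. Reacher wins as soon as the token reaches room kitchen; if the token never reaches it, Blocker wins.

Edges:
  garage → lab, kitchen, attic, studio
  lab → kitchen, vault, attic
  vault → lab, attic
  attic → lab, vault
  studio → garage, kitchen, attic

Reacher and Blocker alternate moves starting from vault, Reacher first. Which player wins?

Blocker

Track states (vertex, player-to-move).
A0 = {(kitchen,Reacher), (kitchen,Blocker)}
A1: add {(garage,Reacher), (lab,Reacher), (studio,Reacher)}.
A2 = A1; e.g. (garage,Blocker) stays out. (vault,Reacher) never enters ⇒ Blocker avoids the target.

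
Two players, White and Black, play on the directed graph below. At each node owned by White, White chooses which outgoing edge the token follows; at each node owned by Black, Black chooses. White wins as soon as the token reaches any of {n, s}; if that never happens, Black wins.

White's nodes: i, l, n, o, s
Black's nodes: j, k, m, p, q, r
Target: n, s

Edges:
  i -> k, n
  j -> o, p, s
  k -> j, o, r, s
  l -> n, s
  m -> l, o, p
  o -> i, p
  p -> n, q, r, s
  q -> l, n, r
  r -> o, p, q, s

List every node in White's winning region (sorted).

A0 = {n, s}
A1: add {i, l} — i (White) has i→n; l (White) has l→n.
A2: add {o} — o (White) has o→i.
A3 = A2; e.g. j (Black) can still go to p. Fixed point.
White's winning region = {i, l, n, o, s}.

i, l, n, o, s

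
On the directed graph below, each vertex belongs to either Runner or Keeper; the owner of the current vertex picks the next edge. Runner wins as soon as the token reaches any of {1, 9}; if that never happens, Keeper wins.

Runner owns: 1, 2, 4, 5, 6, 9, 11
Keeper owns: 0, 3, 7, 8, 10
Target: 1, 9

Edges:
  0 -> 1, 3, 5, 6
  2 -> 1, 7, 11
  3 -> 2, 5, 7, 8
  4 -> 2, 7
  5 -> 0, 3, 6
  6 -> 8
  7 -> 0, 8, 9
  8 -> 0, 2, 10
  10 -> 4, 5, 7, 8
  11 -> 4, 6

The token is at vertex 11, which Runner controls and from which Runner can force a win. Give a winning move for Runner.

4

A0 = {1, 9}
A1: add {2} — 2 (Runner) has 2→1.
A2: add {4} — 4 (Runner) has 4→2.
A3: add {11} — 11 (Runner) has 11→4.
A4 = A3; e.g. 0 (Keeper) can still go to 3. Fixed point.
From 11, successor 4 is in the attractor (rank 2); the other successor 6 is not.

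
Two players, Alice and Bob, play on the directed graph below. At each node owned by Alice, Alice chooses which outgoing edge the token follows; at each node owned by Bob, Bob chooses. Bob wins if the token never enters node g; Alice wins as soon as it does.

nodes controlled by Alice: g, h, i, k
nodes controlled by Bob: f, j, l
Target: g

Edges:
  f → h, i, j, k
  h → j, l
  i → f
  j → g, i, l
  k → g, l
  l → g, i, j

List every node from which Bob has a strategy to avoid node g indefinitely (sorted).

f, h, i, j, l

A0 = {g}
A1: add {k} — k (Alice) has k→g.
A2 = A1; e.g. f (Bob) can still go to h. Fixed point.
Alice's attractor = {g, k}; Bob avoids the target exactly from the complement.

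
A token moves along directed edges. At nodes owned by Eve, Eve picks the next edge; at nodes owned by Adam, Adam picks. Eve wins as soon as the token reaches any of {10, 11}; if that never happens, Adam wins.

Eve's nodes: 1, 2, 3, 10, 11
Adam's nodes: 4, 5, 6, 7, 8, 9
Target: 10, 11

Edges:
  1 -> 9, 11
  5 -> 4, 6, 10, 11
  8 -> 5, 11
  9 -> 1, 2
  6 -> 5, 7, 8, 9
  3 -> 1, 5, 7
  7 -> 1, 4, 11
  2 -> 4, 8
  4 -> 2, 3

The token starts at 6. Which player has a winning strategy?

Adam

A0 = {10, 11}
A1: add {1} — 1 (Eve) has 1→11.
A2: add {3} — 3 (Eve) has 3→1.
A3 = A2; e.g. 2 (Eve) has no edge into A2. Fixed point.
6 never enters the attractor, so Adam can avoid the target forever.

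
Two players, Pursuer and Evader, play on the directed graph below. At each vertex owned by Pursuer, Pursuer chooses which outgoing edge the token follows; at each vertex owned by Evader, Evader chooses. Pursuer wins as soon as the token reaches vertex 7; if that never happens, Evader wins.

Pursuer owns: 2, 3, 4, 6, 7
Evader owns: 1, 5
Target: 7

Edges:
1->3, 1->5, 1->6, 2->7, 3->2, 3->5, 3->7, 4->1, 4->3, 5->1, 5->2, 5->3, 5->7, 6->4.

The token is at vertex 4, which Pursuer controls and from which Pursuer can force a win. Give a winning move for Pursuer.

A0 = {7}
A1: add {2, 3} — 2 (Pursuer) has 2→7; 3 (Pursuer) has 3→7.
A2: add {4} — 4 (Pursuer) has 4→3.
A3: add {6} — 6 (Pursuer) has 6→4.
A4 = A3; e.g. 1 (Evader) can still go to 5. Fixed point.
From 4, successor 3 is in the attractor (rank 1); the other successor 1 is not.

3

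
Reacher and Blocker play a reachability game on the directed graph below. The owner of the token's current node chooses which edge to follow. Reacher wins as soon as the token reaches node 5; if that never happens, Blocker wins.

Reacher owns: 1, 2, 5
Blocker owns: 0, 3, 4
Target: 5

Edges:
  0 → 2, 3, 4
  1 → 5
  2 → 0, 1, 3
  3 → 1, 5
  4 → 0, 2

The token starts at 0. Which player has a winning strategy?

Blocker

A0 = {5}
A1: add {1} — 1 (Reacher) has 1→5.
A2: add {2, 3} — 2 (Reacher) has 2→1; 3 (Blocker): all of {1, 5} already in.
A3 = A2; e.g. 0 (Blocker) can still go to 4. Fixed point.
0 never enters the attractor, so Blocker can avoid the target forever.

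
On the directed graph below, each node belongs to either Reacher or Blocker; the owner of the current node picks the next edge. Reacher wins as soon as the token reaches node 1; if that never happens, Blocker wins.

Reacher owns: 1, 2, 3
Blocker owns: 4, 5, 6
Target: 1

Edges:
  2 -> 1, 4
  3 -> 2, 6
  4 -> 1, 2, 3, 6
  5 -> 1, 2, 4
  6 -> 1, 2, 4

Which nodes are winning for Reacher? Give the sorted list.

A0 = {1}
A1: add {2} — 2 (Reacher) has 2→1.
A2: add {3} — 3 (Reacher) has 3→2.
A3 = A2; e.g. 4 (Blocker) can still go to 6. Fixed point.
Reacher's winning region = {1, 2, 3}.

1, 2, 3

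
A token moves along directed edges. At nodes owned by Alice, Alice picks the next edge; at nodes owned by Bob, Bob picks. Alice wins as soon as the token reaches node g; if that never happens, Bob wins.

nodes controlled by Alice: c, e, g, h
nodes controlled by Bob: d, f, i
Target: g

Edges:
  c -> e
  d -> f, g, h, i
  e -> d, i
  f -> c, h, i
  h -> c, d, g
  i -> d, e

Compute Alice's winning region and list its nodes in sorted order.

g, h

A0 = {g}
A1: add {h} — h (Alice) has h→g.
A2 = A1; e.g. c (Alice) has no edge into A1. Fixed point.
Alice's winning region = {g, h}.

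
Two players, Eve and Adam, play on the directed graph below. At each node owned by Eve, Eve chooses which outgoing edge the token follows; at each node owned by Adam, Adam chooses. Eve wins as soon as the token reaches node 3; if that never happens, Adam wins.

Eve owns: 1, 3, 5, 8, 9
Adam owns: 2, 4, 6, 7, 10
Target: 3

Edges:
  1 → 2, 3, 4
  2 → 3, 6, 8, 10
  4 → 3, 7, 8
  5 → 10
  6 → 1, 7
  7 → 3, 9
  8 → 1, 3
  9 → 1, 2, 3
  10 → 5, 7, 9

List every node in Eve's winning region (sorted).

1, 3, 4, 6, 7, 8, 9

A0 = {3}
A1: add {1, 8, 9} — 1 (Eve) has 1→3; 8 (Eve) has 8→3; 9 (Eve) has 9→3.
A2: add {7} — 7 (Adam): all of {3, 9} already in.
A3: add {4, 6} — 4 (Adam): all of {3, 7, 8} already in; 6 (Adam): all of {1, 7} already in.
A4 = A3; e.g. 2 (Adam) can still go to 10. Fixed point.
Eve's winning region = {1, 3, 4, 6, 7, 8, 9}.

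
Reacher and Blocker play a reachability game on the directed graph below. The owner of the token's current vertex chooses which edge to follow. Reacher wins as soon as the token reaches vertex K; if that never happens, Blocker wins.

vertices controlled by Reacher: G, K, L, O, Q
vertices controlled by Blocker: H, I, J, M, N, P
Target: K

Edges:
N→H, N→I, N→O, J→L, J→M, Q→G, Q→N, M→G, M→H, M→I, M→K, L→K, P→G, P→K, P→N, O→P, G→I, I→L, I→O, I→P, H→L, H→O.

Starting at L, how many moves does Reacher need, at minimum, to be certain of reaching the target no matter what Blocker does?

1

A0 = {K}
A1: add {L} — L (Reacher) has L→K.
A2 = A1; e.g. G (Reacher) has no edge into A1. Fixed point.
L enters the attractor at level 1, so Reacher can force the target in 1 move from there.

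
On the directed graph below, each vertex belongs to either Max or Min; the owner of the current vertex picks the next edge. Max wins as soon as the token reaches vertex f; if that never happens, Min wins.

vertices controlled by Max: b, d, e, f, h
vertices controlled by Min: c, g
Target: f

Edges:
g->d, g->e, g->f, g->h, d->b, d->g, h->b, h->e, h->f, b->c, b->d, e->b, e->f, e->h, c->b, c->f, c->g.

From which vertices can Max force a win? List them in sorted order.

A0 = {f}
A1: add {e, h} — e (Max) has e→f; h (Max) has h→f.
A2 = A1; e.g. b (Max) has no edge into A1. Fixed point.
Max's winning region = {e, f, h}.

e, f, h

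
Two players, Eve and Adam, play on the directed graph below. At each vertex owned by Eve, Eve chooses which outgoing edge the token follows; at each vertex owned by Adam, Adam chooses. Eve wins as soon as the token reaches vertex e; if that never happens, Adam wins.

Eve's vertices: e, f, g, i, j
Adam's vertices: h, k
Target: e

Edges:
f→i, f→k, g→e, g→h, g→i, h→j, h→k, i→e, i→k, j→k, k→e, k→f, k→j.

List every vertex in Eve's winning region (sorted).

A0 = {e}
A1: add {g, i} — g (Eve) has g→e; i (Eve) has i→e.
A2: add {f} — f (Eve) has f→i.
A3 = A2; e.g. h (Adam) can still go to j. Fixed point.
Eve's winning region = {e, f, g, i}.

e, f, g, i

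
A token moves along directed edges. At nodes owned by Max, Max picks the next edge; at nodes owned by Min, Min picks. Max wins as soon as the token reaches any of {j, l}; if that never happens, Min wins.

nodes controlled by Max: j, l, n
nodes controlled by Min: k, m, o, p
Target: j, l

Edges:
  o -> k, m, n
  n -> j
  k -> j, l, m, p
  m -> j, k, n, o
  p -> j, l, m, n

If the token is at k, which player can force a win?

Min

A0 = {j, l}
A1: add {n} — n (Max) has n→j.
A2 = A1; e.g. k (Min) can still go to m. Fixed point.
k never enters the attractor, so Min can avoid the target forever.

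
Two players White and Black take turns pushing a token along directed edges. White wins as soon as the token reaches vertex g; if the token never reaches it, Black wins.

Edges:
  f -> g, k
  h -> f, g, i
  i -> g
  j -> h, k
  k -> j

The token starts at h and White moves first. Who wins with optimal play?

Track states (vertex, player-to-move).
A0 = {(g,White), (g,Black)}
A1: add {(f,White), (h,White), (i,White), (i,Black)}.
(h,White) ∈ A1 ⇒ White forces the target.

White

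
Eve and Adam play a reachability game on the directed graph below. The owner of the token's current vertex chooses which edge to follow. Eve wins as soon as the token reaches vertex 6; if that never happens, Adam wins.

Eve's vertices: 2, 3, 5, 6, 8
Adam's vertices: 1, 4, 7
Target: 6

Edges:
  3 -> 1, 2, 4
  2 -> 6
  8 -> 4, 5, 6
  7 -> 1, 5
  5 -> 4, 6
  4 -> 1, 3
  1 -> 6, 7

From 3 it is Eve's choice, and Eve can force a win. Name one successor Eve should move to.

A0 = {6}
A1: add {2, 5, 8} — 2 (Eve) has 2→6; 5 (Eve) has 5→6; 8 (Eve) has 8→6.
A2: add {3} — 3 (Eve) has 3→2.
A3 = A2; e.g. 1 (Adam) can still go to 7. Fixed point.
From 3, successor 2 is in the attractor (rank 1); the other successors 1, 4 are not.

2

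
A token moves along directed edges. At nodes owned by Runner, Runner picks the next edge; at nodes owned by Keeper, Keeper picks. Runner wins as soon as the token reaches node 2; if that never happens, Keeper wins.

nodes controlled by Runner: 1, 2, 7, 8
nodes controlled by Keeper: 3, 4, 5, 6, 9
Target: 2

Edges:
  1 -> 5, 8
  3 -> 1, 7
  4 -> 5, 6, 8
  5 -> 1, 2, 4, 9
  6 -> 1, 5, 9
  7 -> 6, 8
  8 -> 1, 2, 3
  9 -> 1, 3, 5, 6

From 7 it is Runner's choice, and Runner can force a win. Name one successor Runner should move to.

8

A0 = {2}
A1: add {8} — 8 (Runner) has 8→2.
A2: add {1, 7} — 1 (Runner) has 1→8; 7 (Runner) has 7→8.
A3: add {3} — 3 (Keeper): all of {1, 7} already in.
A4 = A3; e.g. 4 (Keeper) can still go to 5. Fixed point.
From 7, successor 8 is in the attractor (rank 1); the other successor 6 is not.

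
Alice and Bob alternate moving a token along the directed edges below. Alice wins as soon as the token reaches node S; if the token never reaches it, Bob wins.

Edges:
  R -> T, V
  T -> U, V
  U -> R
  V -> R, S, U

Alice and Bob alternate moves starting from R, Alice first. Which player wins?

Bob

Track states (vertex, player-to-move).
A0 = {(S,Alice), (S,Bob)}
A1: add {(V,Alice)}.
A2 = A1; e.g. (R,Alice) stays out. (R,Alice) never enters ⇒ Bob avoids the target.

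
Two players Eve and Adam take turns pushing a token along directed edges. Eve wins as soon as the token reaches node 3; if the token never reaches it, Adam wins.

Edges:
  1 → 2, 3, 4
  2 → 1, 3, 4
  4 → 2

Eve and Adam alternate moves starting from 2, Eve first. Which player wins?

Eve

Track states (vertex, player-to-move).
A0 = {(3,Eve), (3,Adam)}
A1: add {(1,Eve), (2,Eve)}.
(2,Eve) ∈ A1 ⇒ Eve forces the target.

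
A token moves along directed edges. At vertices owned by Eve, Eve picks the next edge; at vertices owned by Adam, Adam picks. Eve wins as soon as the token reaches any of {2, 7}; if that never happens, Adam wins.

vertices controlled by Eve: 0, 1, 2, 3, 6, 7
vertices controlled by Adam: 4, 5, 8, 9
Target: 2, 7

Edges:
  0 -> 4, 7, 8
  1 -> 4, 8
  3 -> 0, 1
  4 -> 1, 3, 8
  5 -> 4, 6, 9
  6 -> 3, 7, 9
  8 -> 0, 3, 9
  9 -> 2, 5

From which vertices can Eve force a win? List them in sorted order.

0, 2, 3, 6, 7

A0 = {2, 7}
A1: add {0, 6} — 0 (Eve) has 0→7; 6 (Eve) has 6→7.
A2: add {3} — 3 (Eve) has 3→0.
A3 = A2; e.g. 1 (Eve) has no edge into A2. Fixed point.
Eve's winning region = {0, 2, 3, 6, 7}.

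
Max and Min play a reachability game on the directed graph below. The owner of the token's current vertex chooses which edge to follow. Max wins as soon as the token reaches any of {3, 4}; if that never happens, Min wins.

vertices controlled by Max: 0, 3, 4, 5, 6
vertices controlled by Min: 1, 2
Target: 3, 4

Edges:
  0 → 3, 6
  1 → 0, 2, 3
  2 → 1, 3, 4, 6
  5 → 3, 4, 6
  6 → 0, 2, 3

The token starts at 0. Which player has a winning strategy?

A0 = {3, 4}
A1: add {0, 5, 6} — 0 (Max) has 0→3; 5 (Max) has 5→3; 6 (Max) has 6→3.
A2 = A1; e.g. 1 (Min) can still go to 2. Fixed point.
0 ∈ A1, so Max can force the target.

Max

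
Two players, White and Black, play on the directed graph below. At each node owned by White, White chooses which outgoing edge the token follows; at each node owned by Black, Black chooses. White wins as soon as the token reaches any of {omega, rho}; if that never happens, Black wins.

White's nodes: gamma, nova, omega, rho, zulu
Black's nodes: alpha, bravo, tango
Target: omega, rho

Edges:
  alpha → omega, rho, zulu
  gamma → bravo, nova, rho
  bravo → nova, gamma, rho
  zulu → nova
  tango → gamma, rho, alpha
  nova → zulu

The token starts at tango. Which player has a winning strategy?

A0 = {omega, rho}
A1: add {gamma} — gamma (White) has gamma→rho.
A2 = A1; e.g. bravo (Black) can still go to nova. Fixed point.
tango never enters the attractor, so Black can avoid the target forever.

Black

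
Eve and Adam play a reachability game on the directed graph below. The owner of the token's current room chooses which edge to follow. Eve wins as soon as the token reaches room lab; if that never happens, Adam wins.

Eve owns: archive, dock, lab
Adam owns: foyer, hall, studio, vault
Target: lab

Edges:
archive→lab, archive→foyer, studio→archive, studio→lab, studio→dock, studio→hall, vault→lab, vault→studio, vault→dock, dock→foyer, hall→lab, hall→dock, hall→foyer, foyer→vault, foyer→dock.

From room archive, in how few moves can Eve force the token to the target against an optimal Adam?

1

A0 = {lab}
A1: add {archive} — archive (Eve) has archive→lab.
A2 = A1; e.g. studio (Adam) can still go to dock. Fixed point.
archive enters the attractor at level 1, so Eve can force the target in 1 move from there.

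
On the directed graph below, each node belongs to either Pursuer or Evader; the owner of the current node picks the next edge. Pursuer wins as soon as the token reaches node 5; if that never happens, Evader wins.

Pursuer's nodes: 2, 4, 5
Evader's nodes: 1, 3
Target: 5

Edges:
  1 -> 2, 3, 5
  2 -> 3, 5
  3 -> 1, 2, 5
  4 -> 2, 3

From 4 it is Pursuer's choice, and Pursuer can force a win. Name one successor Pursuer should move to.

2

A0 = {5}
A1: add {2} — 2 (Pursuer) has 2→5.
A2: add {4} — 4 (Pursuer) has 4→2.
A3 = A2; e.g. 1 (Evader) can still go to 3. Fixed point.
From 4, successor 2 is in the attractor (rank 1); the other successor 3 is not.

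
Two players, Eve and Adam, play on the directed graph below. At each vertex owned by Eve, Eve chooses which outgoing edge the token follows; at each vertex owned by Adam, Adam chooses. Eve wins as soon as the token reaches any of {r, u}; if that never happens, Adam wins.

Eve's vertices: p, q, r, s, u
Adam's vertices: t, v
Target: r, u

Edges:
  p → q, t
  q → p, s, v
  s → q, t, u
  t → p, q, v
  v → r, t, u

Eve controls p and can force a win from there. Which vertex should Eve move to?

q

A0 = {r, u}
A1: add {s} — s (Eve) has s→u.
A2: add {q} — q (Eve) has q→s.
A3: add {p} — p (Eve) has p→q.
A4 = A3; e.g. t (Adam) can still go to v. Fixed point.
From p, successor q is in the attractor (rank 2); the other successor t is not.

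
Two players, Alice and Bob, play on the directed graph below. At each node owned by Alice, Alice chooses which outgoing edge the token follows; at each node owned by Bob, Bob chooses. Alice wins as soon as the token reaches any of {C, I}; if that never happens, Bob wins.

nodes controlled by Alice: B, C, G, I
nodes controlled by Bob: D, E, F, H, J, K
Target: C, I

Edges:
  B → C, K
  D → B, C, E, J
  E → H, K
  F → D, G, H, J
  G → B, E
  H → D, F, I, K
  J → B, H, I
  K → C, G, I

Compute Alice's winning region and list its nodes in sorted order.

B, C, G, I, K

A0 = {C, I}
A1: add {B} — B (Alice) has B→C.
A2: add {G} — G (Alice) has G→B.
A3: add {K} — K (Bob): all of {C, G, I} already in.
A4 = A3; e.g. D (Bob) can still go to E. Fixed point.
Alice's winning region = {B, C, G, I, K}.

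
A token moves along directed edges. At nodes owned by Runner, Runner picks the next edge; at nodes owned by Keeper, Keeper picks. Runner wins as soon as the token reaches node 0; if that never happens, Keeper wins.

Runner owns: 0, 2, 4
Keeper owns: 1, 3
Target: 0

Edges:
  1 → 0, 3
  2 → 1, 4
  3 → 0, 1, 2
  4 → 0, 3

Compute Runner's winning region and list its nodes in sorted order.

A0 = {0}
A1: add {4} — 4 (Runner) has 4→0.
A2: add {2} — 2 (Runner) has 2→4.
A3 = A2; e.g. 1 (Keeper) can still go to 3. Fixed point.
Runner's winning region = {0, 2, 4}.

0, 2, 4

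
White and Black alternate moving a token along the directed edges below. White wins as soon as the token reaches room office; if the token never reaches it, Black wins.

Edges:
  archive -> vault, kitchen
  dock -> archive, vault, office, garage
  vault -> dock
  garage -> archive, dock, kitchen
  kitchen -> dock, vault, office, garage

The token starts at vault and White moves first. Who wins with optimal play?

Black

Track states (vertex, player-to-move).
A0 = {(office,White), (office,Black)}
A1: add {(dock,White), (kitchen,White)}.
A2: add {(vault,Black)}.
A3: add {(archive,White)}.
A4: add {(garage,Black)}.
A5 = A4; e.g. (archive,Black) stays out. (vault,White) never enters ⇒ Black avoids the target.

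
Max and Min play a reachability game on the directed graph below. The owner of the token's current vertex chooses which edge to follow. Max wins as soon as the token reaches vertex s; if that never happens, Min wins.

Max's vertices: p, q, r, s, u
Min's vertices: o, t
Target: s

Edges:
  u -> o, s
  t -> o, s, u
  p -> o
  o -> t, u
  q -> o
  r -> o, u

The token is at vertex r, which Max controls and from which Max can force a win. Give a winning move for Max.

A0 = {s}
A1: add {u} — u (Max) has u→s.
A2: add {r} — r (Max) has r→u.
A3 = A2; e.g. o (Min) can still go to t. Fixed point.
From r, successor u is in the attractor (rank 1); the other successor o is not.

u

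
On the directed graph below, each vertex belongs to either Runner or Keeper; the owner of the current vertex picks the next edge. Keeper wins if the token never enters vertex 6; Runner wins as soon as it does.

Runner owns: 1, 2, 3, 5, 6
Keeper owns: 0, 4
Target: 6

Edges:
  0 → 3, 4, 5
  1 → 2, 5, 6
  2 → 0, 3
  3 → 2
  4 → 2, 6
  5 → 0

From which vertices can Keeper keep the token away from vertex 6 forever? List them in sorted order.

A0 = {6}
A1: add {1} — 1 (Runner) has 1→6.
A2 = A1; e.g. 0 (Keeper) can still go to 3. Fixed point.
Runner's attractor = {1, 6}; Keeper avoids the target exactly from the complement.

0, 2, 3, 4, 5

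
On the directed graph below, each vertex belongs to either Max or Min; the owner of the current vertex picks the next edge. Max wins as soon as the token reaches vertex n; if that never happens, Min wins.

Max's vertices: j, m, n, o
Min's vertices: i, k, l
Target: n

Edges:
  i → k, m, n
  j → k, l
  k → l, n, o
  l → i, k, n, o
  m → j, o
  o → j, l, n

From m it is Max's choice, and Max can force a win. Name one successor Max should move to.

A0 = {n}
A1: add {o} — o (Max) has o→n.
A2: add {m} — m (Max) has m→o.
A3 = A2; e.g. i (Min) can still go to k. Fixed point.
From m, successor o is in the attractor (rank 1); the other successor j is not.

o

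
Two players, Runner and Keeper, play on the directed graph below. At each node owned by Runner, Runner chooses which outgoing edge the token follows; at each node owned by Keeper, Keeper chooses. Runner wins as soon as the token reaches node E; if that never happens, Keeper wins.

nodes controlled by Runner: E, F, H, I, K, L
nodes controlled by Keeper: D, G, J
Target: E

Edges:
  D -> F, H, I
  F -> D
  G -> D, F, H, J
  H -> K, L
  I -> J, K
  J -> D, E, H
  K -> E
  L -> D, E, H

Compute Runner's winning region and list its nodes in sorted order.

A0 = {E}
A1: add {K, L} — K (Runner) has K→E; L (Runner) has L→E.
A2: add {H, I} — H (Runner) has H→K; I (Runner) has I→K.
A3 = A2; e.g. D (Keeper) can still go to F. Fixed point.
Runner's winning region = {E, H, I, K, L}.

E, H, I, K, L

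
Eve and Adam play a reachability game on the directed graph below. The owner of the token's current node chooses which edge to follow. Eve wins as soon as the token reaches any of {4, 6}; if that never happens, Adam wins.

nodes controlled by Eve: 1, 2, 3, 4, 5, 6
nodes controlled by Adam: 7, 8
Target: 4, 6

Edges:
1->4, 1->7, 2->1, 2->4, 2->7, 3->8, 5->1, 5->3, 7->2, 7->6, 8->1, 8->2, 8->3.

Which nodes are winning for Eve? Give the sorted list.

1, 2, 4, 5, 6, 7

A0 = {4, 6}
A1: add {1, 2} — 1 (Eve) has 1→4; 2 (Eve) has 2→4.
A2: add {5, 7} — 5 (Eve) has 5→1; 7 (Adam): all of {2, 6} already in.
A3 = A2; e.g. 3 (Eve) has no edge into A2. Fixed point.
Eve's winning region = {1, 2, 4, 5, 6, 7}.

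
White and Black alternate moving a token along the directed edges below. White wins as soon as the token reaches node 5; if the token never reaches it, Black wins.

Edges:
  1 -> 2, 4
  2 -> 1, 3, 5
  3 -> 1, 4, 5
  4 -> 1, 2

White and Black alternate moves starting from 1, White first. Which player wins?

Black

Track states (vertex, player-to-move).
A0 = {(5,White), (5,Black)}
A1: add {(2,White), (3,White)}.
A2 = A1; e.g. (1,White) stays out. (1,White) never enters ⇒ Black avoids the target.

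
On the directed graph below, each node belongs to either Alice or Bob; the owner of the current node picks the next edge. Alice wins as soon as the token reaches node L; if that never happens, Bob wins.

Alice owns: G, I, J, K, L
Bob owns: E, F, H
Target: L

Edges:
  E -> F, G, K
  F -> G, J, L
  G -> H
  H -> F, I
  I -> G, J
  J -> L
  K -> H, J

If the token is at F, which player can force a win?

Bob

A0 = {L}
A1: add {J} — J (Alice) has J→L.
A2: add {I, K} — I (Alice) has I→J; K (Alice) has K→J.
A3 = A2; e.g. E (Bob) can still go to F. Fixed point.
F never enters the attractor, so Bob can avoid the target forever.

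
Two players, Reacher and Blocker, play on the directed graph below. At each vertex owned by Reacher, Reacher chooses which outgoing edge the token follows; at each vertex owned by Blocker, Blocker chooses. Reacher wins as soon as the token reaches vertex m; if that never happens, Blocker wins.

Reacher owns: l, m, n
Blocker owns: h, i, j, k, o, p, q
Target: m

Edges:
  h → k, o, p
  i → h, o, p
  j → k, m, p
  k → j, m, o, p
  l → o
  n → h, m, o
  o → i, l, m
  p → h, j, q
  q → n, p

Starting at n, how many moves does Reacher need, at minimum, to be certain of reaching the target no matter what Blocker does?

1

A0 = {m}
A1: add {n} — n (Reacher) has n→m.
A2 = A1; e.g. h (Blocker) can still go to k. Fixed point.
n enters the attractor at level 1, so Reacher can force the target in 1 move from there.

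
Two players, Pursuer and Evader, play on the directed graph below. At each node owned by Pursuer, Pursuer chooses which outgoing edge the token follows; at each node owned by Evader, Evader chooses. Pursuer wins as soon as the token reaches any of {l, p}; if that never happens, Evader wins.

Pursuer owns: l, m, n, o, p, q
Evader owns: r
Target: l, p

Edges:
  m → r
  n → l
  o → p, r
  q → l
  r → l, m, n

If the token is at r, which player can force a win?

Evader

A0 = {l, p}
A1: add {n, o, q} — n (Pursuer) has n→l; o (Pursuer) has o→p; q (Pursuer) has q→l.
A2 = A1; e.g. m (Pursuer) has no edge into A1. Fixed point.
r never enters the attractor, so Evader can avoid the target forever.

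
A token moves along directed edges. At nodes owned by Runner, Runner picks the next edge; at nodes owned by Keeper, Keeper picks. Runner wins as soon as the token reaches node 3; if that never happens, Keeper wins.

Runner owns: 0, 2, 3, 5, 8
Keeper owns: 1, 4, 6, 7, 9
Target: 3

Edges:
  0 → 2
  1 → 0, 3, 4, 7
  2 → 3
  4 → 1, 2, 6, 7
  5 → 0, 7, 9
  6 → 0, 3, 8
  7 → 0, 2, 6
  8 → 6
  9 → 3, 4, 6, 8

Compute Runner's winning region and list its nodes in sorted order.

A0 = {3}
A1: add {2} — 2 (Runner) has 2→3.
A2: add {0} — 0 (Runner) has 0→2.
A3: add {5} — 5 (Runner) has 5→0.
A4 = A3; e.g. 1 (Keeper) can still go to 4. Fixed point.
Runner's winning region = {0, 2, 3, 5}.

0, 2, 3, 5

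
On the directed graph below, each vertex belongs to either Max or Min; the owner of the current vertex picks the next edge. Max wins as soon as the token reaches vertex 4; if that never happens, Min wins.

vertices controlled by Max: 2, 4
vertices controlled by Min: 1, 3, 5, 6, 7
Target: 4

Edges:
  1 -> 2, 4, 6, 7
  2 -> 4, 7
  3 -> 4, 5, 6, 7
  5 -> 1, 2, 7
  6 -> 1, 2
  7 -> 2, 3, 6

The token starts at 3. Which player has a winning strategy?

Min

A0 = {4}
A1: add {2} — 2 (Max) has 2→4.
A2 = A1; e.g. 1 (Min) can still go to 6. Fixed point.
3 never enters the attractor, so Min can avoid the target forever.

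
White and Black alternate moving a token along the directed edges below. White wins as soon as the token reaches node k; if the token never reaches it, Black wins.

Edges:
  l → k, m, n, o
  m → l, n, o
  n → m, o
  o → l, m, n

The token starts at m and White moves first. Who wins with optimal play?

Track states (vertex, player-to-move).
A0 = {(k,White), (k,Black)}
A1: add {(l,White)}.
A2 = A1; e.g. (l,Black) stays out. (m,White) never enters ⇒ Black avoids the target.

Black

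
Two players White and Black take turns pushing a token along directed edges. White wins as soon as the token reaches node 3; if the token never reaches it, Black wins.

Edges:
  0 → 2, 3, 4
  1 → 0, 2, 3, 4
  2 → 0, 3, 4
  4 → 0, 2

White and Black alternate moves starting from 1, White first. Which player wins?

White

Track states (vertex, player-to-move).
A0 = {(3,White), (3,Black)}
A1: add {(0,White), (1,White), (2,White)}.
(1,White) ∈ A1 ⇒ White forces the target.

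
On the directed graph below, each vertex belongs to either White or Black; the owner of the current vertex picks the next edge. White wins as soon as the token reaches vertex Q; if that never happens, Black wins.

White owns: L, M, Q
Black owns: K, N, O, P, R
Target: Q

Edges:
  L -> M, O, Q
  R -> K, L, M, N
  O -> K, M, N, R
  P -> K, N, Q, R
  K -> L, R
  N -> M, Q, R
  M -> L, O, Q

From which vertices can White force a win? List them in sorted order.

A0 = {Q}
A1: add {L, M} — L (White) has L→Q; M (White) has M→Q.
A2 = A1; e.g. K (Black) can still go to R. Fixed point.
White's winning region = {L, M, Q}.

L, M, Q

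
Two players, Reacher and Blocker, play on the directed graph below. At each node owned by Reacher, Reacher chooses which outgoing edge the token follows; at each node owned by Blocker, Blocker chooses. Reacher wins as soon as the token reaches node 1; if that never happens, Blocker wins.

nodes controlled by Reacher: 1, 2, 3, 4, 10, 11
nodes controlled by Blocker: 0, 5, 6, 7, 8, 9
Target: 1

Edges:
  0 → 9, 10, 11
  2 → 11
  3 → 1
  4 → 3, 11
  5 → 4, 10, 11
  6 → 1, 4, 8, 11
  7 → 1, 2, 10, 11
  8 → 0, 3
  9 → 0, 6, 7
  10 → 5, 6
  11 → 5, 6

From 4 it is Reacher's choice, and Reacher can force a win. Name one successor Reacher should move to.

3

A0 = {1}
A1: add {3} — 3 (Reacher) has 3→1.
A2: add {4} — 4 (Reacher) has 4→3.
A3 = A2; e.g. 0 (Blocker) can still go to 9. Fixed point.
From 4, successor 3 is in the attractor (rank 1); the other successor 11 is not.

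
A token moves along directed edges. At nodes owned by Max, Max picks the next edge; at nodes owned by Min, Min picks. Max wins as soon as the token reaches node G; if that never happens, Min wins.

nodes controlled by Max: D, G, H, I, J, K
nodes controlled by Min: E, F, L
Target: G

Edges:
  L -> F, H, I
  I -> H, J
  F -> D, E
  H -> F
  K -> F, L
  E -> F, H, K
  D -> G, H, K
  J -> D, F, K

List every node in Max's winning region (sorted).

D, G, I, J

A0 = {G}
A1: add {D} — D (Max) has D→G.
A2: add {J} — J (Max) has J→D.
A3: add {I} — I (Max) has I→J.
A4 = A3; e.g. E (Min) can still go to F. Fixed point.
Max's winning region = {D, G, I, J}.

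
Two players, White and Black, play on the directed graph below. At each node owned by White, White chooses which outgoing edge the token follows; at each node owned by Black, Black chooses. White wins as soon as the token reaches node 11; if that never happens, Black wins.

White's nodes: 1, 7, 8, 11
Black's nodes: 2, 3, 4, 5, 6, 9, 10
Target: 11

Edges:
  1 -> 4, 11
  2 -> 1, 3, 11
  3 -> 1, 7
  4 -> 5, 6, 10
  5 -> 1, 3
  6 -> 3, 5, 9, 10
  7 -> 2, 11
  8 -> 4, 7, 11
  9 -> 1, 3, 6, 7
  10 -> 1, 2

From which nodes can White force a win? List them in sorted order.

1, 2, 3, 5, 7, 8, 10, 11

A0 = {11}
A1: add {1, 7, 8} — 1 (White) has 1→11; 7 (White) has 7→11; 8 (White) has 8→11.
A2: add {3} — 3 (Black): all of {1, 7} already in.
A3: add {2, 5} — 2 (Black): all of {1, 3, 11} already in; 5 (Black): all of {1, 3} already in.
A4: add {10} — 10 (Black): all of {1, 2} already in.
A5 = A4; e.g. 4 (Black) can still go to 6. Fixed point.
White's winning region = {1, 2, 3, 5, 7, 8, 10, 11}.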